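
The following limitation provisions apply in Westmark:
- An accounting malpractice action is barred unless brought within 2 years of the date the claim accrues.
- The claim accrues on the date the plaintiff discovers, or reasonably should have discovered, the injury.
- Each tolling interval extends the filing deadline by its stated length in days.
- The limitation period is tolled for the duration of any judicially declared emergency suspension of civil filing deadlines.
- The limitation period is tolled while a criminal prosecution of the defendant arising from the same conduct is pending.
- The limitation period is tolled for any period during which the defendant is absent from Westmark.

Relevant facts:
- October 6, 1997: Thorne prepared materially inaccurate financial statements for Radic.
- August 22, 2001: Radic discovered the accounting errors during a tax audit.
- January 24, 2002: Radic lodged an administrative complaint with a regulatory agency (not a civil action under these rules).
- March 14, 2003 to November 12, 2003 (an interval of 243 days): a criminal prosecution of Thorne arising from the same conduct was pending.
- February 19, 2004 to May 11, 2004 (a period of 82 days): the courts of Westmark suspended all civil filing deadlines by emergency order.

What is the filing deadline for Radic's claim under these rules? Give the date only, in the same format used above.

Under the discovery rule, the claim accrued on August 22, 2001, when Radic discovered the injury — not on the October 6, 1997 date of the underlying act.
2 years from August 22, 2001 is August 22, 2003.
Because the pending criminal prosecution ran from March 14, 2003 to November 12, 2003, the deadline is extended by 243 days to April 21, 2004.
The period was tolled for 82 days by the emergency suspension of filing deadlines (February 19, 2004 to May 11, 2004), pushing the deadline to July 12, 2004.
None of the other events listed affects the running of the period under the stated rules.

July 12, 2004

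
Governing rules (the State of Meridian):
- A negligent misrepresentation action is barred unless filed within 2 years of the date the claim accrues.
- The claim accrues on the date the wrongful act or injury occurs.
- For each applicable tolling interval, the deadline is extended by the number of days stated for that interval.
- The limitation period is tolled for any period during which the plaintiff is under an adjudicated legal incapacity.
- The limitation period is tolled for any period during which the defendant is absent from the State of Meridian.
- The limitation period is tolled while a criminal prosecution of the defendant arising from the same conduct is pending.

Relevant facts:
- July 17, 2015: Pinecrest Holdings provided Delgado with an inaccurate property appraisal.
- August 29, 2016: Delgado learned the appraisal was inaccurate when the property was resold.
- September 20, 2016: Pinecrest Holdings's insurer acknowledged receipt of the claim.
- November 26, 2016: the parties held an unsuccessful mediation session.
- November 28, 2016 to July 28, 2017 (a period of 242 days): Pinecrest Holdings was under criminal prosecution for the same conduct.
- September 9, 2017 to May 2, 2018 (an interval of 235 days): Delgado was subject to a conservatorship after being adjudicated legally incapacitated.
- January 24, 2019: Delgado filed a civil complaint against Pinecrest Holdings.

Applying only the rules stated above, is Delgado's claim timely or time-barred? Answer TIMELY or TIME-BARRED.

TIME-BARRED

Accrual is governed by the date of the act, so the period began to run on July 17, 2015; the later discovery on August 29, 2016 is irrelevant under the stated rule.
Adding the 2 years base period to July 17, 2015 gives a deadline of July 17, 2017, before any tolling.
Because the pending criminal prosecution ran from November 28, 2016 to July 28, 2017, the deadline is extended by 242 days to March 16, 2018.
Because the plaintiff's legal incapacity ran from September 9, 2017 to May 2, 2018, the deadline is extended by 235 days to November 6, 2018.
None of the other events listed affects the running of the period under the stated rules.
Delgado filed on January 24, 2019, after the November 6, 2018 deadline, so the action is time-barred.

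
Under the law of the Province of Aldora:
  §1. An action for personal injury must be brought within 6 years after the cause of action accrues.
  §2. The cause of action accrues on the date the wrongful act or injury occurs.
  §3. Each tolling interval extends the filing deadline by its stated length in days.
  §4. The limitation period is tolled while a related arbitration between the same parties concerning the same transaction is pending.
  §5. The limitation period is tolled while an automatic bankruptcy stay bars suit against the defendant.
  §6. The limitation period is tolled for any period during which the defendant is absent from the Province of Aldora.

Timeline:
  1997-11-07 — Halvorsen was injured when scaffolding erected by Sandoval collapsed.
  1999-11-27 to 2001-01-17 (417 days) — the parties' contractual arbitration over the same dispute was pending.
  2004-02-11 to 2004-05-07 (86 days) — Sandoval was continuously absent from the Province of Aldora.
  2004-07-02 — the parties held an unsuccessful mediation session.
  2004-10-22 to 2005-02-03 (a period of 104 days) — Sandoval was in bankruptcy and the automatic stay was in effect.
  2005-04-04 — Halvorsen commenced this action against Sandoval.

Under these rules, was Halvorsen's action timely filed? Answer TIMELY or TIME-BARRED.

TIMELY

The cause of action accrued on 1997-11-07, the date of the act.
Adding the 6 years base period to 1997-11-07 gives a deadline of 2003-11-07, before any tolling.
Because the pending related arbitration ran from 1999-11-27 to 2001-01-17, the deadline is extended by 417 days to 2004-12-28.
The period was tolled for 86 days by the defendant's absence from the jurisdiction (2004-02-11 to 2004-05-07), pushing the deadline to 2005-03-24.
The automatic bankruptcy stay from 2004-10-22 to 2005-02-03 tolled the period for 104 days, extending the deadline to 2005-07-06.
None of the other events listed affects the running of the period under the stated rules.
The 2005-04-04 filing precedes the 2005-07-06 deadline; the claim is timely.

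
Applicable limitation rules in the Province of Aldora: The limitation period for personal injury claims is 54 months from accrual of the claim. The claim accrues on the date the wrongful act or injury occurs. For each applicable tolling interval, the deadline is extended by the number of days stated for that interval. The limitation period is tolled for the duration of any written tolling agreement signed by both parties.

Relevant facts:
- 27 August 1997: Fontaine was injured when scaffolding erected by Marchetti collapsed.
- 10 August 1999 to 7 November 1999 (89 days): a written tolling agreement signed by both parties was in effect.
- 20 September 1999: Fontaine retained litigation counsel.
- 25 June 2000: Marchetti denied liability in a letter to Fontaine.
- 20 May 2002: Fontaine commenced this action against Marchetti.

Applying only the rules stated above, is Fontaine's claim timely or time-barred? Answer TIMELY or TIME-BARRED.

The limitation period began to run on 27 August 1997.
54 months from 27 August 1997 is 27 February 2002.
Because the written tolling agreement ran from 10 August 1999 to 7 November 1999, the deadline is extended by 89 days to 27 May 2002.
Nothing else in the chronology tolls or restarts the period.
Fontaine filed on 20 May 2002, before the 27 May 2002 deadline, so the action is timely.

TIMELY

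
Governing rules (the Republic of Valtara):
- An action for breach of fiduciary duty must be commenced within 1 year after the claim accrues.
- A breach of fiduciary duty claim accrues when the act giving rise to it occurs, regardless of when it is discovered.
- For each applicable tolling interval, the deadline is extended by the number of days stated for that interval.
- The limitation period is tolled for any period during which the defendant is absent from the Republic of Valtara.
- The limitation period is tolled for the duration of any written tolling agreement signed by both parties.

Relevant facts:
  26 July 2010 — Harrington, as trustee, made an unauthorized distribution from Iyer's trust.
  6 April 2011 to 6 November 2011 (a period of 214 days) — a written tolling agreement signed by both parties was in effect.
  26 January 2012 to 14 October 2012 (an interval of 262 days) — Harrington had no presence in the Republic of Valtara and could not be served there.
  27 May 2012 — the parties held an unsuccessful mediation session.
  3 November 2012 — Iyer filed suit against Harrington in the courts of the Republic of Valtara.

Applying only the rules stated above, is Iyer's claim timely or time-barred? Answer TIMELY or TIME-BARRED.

The claim accrued on 26 July 2010, when the wrongful act occurred.
1 year from 26 July 2010 is 26 July 2011.
The period was tolled for 214 days by the written tolling agreement (6 April 2011 to 6 November 2011), pushing the deadline to 25 February 2012.
The period was tolled for 262 days by the defendant's absence from the jurisdiction (26 January 2012 to 14 October 2012), pushing the deadline to 13 November 2012.
None of the other events listed affects the running of the period under the stated rules.
The 3 November 2012 filing precedes the 13 November 2012 deadline; the claim is timely.

TIMELY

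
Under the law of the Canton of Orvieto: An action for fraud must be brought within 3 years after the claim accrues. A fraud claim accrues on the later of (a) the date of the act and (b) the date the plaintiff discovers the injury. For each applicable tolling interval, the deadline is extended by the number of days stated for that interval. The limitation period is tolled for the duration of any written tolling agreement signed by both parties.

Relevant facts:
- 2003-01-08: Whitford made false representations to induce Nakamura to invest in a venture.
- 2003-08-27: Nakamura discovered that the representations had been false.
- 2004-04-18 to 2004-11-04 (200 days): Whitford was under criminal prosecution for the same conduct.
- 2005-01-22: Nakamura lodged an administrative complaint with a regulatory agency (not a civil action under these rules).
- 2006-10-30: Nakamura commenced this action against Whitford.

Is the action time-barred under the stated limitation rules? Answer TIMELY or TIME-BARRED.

TIME-BARRED

The claim accrued on 2003-08-27 — the later of the 2003-01-08 act and the 2003-08-27 discovery.
3 years from 2003-08-27 is 2006-08-27.
The pending criminal prosecution from 2004-04-18 to 2004-11-04 does not toll the period, because no stated rule makes a criminal prosecution a tolling event.
None of the other events listed affects the running of the period under the stated rules.
Nakamura filed on 2006-10-30, after the 2006-08-27 deadline, so the action is time-barred.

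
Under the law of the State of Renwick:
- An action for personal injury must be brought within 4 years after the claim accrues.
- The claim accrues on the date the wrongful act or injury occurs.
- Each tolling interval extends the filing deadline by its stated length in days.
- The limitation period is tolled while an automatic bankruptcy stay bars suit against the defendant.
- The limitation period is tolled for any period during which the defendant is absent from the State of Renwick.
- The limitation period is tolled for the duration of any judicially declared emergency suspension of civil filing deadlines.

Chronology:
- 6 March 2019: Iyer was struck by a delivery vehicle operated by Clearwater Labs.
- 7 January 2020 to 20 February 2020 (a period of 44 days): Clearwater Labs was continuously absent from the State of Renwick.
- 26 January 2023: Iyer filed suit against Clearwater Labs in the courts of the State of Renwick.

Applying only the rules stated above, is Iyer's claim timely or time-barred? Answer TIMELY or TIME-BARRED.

The limitation period began to run on 6 March 2019.
4 years from 6 March 2019 is 6 March 2023.
The defendant's absence from the jurisdiction from 7 January 2020 to 20 February 2020 tolled the period for 44 days, extending the deadline to 19 April 2023.
The 26 January 2023 filing precedes the 19 April 2023 deadline; the claim is timely.

TIMELY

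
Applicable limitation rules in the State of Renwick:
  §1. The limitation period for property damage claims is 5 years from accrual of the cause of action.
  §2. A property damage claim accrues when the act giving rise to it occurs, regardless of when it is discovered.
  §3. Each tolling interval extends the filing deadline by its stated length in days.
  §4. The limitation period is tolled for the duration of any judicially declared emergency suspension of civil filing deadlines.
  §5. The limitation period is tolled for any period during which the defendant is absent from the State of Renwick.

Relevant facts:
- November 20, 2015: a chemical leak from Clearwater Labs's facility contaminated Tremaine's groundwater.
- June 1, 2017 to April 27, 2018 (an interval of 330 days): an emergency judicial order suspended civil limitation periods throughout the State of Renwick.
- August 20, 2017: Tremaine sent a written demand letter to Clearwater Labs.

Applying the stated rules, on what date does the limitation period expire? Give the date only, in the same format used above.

October 16, 2021

The claim accrued on November 20, 2015, when the wrongful act occurred.
The untolled deadline — 5 years after November 20, 2015 — is November 20, 2020.
Because the emergency suspension of filing deadlines ran from June 1, 2017 to April 27, 2018, the deadline is extended by 330 days to October 16, 2021.
None of the other events listed affects the running of the period under the stated rules.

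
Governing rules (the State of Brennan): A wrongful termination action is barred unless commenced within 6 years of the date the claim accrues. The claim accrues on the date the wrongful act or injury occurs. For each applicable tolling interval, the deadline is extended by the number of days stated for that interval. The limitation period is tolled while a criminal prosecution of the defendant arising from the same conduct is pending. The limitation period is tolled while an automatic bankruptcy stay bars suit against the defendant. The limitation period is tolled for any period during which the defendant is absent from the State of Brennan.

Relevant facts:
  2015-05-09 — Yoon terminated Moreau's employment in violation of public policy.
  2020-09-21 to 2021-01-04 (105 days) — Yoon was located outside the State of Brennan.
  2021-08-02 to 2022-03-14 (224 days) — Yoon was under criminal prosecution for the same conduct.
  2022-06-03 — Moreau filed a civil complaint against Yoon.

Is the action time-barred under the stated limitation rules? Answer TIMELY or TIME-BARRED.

The limitation period began to run on 2015-05-09.
Adding the 6 years base period to 2015-05-09 gives a deadline of 2021-05-09, before any tolling.
Because the defendant's absence from the jurisdiction ran from 2020-09-21 to 2021-01-04, the deadline is extended by 105 days to 2021-08-22.
The period was tolled for 224 days by the pending criminal prosecution (2021-08-02 to 2022-03-14), pushing the deadline to 2022-04-03.
Filing on 2022-06-03 missed the 2022-04-03 deadline — the action is time-barred.

TIME-BARRED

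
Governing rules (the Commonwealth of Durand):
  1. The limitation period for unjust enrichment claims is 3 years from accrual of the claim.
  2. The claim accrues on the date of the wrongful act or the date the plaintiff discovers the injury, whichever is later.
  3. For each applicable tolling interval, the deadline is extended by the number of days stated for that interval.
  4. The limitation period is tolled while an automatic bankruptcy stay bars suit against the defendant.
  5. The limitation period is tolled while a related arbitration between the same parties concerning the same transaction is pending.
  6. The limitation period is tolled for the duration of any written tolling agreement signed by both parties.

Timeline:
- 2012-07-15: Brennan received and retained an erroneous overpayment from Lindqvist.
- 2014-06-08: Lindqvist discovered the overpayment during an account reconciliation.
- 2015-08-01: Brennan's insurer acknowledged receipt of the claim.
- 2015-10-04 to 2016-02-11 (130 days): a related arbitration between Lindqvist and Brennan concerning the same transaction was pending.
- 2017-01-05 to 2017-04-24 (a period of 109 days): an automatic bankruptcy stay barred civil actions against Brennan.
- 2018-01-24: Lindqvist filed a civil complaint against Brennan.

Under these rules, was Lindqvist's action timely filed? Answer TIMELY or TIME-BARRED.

The claim accrued on 2014-06-08 — the later of the 2012-07-15 act and the 2014-06-08 discovery.
The untolled deadline — 3 years after 2014-06-08 — is 2017-06-08.
Because the pending related arbitration ran from 2015-10-04 to 2016-02-11, the deadline is extended by 130 days to 2017-10-16.
The automatic bankruptcy stay from 2017-01-05 to 2017-04-24 tolled the period for 109 days, extending the deadline to 2018-02-02.
The other events in the timeline have no effect on the limitation period under the stated rules.
Filing on 2018-01-24 beat the 2018-02-02 deadline — the action is timely.

TIMELY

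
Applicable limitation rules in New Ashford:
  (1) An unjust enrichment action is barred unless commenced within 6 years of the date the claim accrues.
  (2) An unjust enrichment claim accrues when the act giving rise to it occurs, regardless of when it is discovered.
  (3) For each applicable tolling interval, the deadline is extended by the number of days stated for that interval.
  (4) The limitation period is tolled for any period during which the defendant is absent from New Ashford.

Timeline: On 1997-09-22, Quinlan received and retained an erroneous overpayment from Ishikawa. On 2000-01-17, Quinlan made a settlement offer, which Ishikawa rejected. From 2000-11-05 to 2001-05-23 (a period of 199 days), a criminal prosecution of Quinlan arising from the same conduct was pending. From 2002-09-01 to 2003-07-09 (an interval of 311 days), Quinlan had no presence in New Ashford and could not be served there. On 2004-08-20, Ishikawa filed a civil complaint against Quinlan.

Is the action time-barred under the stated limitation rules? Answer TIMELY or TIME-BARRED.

TIME-BARRED

The limitation period began to run on 1997-09-22.
Adding the 6 years base period to 1997-09-22 gives a deadline of 2003-09-22, before any tolling.
Because the defendant's absence from the jurisdiction ran from 2002-09-01 to 2003-07-09, the deadline is extended by 311 days to 2004-07-29.
The pending criminal prosecution from 2000-11-05 to 2001-05-23 does not toll the period, because no stated rule makes a criminal prosecution a tolling event.
The other events in the timeline have no effect on the limitation period under the stated rules.
Filing on 2004-08-20 missed the 2004-07-29 deadline — the action is time-barred.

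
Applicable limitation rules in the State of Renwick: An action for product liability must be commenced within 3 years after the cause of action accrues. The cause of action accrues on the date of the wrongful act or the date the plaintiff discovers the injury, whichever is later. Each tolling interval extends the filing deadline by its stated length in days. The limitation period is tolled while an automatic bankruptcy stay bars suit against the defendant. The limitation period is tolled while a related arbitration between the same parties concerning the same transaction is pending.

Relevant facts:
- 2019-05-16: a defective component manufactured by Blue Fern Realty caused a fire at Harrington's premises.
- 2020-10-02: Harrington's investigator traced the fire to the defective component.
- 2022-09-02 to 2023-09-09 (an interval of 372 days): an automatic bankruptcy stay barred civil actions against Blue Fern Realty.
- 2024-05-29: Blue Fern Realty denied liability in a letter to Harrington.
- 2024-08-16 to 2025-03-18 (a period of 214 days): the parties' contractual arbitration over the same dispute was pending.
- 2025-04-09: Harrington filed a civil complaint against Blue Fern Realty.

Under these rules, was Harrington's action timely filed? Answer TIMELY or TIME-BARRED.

TIMELY

The claim accrued on 2020-10-02 — the later of the 2019-05-16 act and the 2020-10-02 discovery.
3 years from 2020-10-02 is 2023-10-02.
Because the automatic bankruptcy stay ran from 2022-09-02 to 2023-09-09, the deadline is extended by 372 days to 2024-10-08.
The pending related arbitration from 2024-08-16 to 2025-03-18 tolled the period for 214 days, extending the deadline to 2025-05-10.
None of the other events listed affects the running of the period under the stated rules.
Harrington filed on 2025-04-09, before the 2025-05-10 deadline, so the action is timely.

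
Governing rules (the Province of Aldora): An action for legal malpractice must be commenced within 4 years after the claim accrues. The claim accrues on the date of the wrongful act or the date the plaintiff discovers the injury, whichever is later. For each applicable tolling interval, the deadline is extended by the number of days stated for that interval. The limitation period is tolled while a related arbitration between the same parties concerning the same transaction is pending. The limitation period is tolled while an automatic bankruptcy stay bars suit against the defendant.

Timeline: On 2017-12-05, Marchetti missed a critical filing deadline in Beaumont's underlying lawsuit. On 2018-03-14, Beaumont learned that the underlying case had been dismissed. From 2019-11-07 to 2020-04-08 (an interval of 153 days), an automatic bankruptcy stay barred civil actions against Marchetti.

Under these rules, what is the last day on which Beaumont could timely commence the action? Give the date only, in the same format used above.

2022-08-14

Because discovery on 2018-03-14 post-dates the 2017-12-05 act, accrual under the later-of rule falls on 2018-03-14.
4 years from 2018-03-14 is 2022-03-14.
Because the automatic bankruptcy stay ran from 2019-11-07 to 2020-04-08, the deadline is extended by 153 days to 2022-08-14.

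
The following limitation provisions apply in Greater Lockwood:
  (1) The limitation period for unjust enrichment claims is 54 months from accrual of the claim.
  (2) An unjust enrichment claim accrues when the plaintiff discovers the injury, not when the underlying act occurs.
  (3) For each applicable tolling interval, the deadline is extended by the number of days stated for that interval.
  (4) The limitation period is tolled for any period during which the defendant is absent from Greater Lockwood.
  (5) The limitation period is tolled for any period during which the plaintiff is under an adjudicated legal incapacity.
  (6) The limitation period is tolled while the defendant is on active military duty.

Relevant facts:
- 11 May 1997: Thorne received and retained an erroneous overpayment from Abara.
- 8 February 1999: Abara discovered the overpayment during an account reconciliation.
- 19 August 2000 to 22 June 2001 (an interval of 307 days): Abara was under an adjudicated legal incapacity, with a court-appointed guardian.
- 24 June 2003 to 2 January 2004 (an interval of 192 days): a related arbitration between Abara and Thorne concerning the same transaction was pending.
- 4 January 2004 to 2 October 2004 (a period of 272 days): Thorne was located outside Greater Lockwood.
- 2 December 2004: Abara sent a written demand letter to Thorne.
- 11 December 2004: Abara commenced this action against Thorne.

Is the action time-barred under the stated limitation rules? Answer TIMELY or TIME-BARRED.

TIMELY

Accrual is tied to discovery, so the period began on 8 February 1999 rather than on 11 May 1997 when the act occurred.
54 months from 8 February 1999 is 8 August 2003.
The plaintiff's legal incapacity from 19 August 2000 to 22 June 2001 tolled the period for 307 days, extending the deadline to 10 June 2004.
The period was tolled for 272 days by the defendant's absence from the jurisdiction (4 January 2004 to 2 October 2004), pushing the deadline to 9 March 2005.
Although a pending arbitration ran from 24 June 2003 to 2 January 2004, the stated rules do not make that a tolling event, so it is disregarded.
Nothing else in the chronology tolls or restarts the period.
Abara filed on 11 December 2004, before the 9 March 2005 deadline, so the action is timely.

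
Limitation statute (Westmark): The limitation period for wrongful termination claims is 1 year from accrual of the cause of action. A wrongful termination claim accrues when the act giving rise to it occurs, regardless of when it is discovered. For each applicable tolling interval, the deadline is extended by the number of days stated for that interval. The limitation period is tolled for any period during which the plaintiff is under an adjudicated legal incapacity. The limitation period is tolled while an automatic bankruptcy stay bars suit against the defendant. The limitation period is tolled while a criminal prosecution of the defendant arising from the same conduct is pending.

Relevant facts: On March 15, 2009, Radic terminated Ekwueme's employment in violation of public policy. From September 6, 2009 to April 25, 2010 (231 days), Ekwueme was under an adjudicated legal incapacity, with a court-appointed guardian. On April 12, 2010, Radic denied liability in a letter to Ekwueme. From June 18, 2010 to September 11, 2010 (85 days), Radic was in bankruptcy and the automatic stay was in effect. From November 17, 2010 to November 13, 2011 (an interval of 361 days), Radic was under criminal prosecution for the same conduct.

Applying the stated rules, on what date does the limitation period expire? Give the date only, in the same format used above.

January 21, 2012

The limitation period began to run on March 15, 2009.
Adding the 1 year base period to March 15, 2009 gives a deadline of March 15, 2010, before any tolling.
The plaintiff's legal incapacity from September 6, 2009 to April 25, 2010 tolled the period for 231 days, extending the deadline to November 1, 2010.
The period was tolled for 85 days by the automatic bankruptcy stay (June 18, 2010 to September 11, 2010), pushing the deadline to January 25, 2011.
The period was tolled for 361 days by the pending criminal prosecution (November 17, 2010 to November 13, 2011), pushing the deadline to January 21, 2012.
None of the other events listed affects the running of the period under the stated rules.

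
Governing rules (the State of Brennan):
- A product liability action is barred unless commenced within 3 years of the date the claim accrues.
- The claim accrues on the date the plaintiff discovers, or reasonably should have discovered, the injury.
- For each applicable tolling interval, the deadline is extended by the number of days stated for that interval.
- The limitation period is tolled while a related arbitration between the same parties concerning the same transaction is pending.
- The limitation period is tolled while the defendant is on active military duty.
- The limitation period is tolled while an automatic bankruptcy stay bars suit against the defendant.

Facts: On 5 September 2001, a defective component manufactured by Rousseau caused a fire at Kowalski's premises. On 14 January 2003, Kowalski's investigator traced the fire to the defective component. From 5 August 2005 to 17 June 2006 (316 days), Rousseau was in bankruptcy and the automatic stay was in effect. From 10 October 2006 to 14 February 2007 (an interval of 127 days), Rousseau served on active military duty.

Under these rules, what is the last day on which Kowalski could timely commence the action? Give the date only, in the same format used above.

2 April 2007

Accrual is tied to discovery, so the period began on 14 January 2003 rather than on 5 September 2001 when the act occurred.
The untolled deadline — 3 years after 14 January 2003 — is 14 January 2006.
Because the automatic bankruptcy stay ran from 5 August 2005 to 17 June 2006, the deadline is extended by 316 days to 26 November 2006.
The defendant's active military service from 10 October 2006 to 14 February 2007 tolled the period for 127 days, extending the deadline to 2 April 2007.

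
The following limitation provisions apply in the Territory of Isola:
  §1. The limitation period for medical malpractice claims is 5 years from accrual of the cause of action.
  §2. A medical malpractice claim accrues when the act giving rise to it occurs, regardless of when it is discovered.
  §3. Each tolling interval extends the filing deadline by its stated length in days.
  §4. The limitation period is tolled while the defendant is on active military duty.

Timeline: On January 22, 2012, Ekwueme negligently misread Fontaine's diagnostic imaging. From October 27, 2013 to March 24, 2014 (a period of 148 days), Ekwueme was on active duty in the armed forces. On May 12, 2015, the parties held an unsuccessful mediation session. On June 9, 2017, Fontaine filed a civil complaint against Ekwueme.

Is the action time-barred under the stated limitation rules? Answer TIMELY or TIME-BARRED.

TIMELY

The cause of action accrued on January 22, 2012, the date of the act.
Adding the 5 years base period to January 22, 2012 gives a deadline of January 22, 2017, before any tolling.
The period was tolled for 148 days by the defendant's active military service (October 27, 2013 to March 24, 2014), pushing the deadline to June 19, 2017.
Nothing else in the chronology tolls or restarts the period.
The June 9, 2017 filing precedes the June 19, 2017 deadline; the claim is timely.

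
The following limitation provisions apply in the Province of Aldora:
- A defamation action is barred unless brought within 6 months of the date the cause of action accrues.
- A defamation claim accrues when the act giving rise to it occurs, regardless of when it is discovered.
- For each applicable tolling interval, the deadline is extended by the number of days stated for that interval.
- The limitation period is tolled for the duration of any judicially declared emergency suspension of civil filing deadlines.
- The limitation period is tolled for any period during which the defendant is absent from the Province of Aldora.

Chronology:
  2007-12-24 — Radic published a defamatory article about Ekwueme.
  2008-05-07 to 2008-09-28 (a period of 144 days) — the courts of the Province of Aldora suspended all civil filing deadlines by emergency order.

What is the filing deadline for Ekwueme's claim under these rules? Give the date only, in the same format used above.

The cause of action accrued on 2007-12-24, the date of the act.
The untolled deadline — 6 months after 2007-12-24 — is 2008-06-24.
The period was tolled for 144 days by the emergency suspension of filing deadlines (2008-05-07 to 2008-09-28), pushing the deadline to 2008-11-15.

2008-11-15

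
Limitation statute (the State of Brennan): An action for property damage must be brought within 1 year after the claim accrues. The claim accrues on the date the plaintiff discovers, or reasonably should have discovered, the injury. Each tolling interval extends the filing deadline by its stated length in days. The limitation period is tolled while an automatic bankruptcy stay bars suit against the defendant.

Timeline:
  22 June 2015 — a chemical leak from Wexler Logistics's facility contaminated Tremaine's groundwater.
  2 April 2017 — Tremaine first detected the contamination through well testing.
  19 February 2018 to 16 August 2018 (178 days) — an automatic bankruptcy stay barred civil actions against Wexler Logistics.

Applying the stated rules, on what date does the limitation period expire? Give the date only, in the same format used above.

27 September 2018

Under the discovery rule, the claim accrued on 2 April 2017, when Tremaine discovered the injury — not on the 22 June 2015 date of the underlying act.
1 year from 2 April 2017 is 2 April 2018.
The period was tolled for 178 days by the automatic bankruptcy stay (19 February 2018 to 16 August 2018), pushing the deadline to 27 September 2018.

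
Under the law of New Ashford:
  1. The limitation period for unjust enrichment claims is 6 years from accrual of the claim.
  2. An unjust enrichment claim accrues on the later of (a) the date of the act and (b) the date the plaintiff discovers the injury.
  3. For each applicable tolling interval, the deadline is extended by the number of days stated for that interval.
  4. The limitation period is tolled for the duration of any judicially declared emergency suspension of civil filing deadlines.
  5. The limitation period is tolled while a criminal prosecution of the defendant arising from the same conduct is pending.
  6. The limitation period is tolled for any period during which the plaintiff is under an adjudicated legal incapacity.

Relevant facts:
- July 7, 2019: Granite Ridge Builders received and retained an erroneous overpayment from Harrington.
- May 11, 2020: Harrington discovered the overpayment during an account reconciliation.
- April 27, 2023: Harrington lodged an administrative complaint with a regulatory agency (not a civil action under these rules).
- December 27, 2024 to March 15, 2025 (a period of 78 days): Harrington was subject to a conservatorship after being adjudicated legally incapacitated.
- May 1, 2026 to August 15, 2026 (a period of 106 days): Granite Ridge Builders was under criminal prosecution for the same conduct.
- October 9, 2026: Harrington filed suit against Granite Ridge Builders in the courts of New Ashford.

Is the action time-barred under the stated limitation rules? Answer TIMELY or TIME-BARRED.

TIMELY

The claim accrued on May 11, 2020 — the later of the July 7, 2019 act and the May 11, 2020 discovery.
Adding the 6 years base period to May 11, 2020 gives a deadline of May 11, 2026, before any tolling.
The plaintiff's legal incapacity from December 27, 2024 to March 15, 2025 tolled the period for 78 days, extending the deadline to July 28, 2026.
Because the pending criminal prosecution ran from May 1, 2026 to August 15, 2026, the deadline is extended by 106 days to November 11, 2026.
None of the other events listed affects the running of the period under the stated rules.
The October 9, 2026 filing precedes the November 11, 2026 deadline; the claim is timely.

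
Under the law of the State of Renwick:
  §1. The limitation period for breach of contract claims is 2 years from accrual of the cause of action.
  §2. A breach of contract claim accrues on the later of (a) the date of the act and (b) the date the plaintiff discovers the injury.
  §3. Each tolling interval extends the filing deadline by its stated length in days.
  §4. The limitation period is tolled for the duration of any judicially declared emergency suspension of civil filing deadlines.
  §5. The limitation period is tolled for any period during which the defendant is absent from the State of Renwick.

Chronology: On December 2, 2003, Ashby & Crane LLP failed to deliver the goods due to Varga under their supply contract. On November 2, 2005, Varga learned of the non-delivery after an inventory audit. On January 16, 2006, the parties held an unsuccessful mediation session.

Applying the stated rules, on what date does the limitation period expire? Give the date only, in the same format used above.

Taking the later of the act (December 2, 2003) and discovery (November 2, 2005), the claim accrued on November 2, 2005.
2 years from November 2, 2005 is November 2, 2007.
Nothing else in the chronology tolls or restarts the period.

November 2, 2007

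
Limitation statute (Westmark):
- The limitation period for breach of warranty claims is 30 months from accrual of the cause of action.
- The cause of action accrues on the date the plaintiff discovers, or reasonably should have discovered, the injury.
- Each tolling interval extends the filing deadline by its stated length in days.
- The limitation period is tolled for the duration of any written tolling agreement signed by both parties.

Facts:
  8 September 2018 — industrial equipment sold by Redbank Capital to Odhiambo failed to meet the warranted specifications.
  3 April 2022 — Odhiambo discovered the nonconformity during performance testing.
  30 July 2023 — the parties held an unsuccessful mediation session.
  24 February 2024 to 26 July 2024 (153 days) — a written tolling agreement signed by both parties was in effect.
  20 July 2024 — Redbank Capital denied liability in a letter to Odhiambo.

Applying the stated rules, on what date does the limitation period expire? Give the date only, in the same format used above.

Accrual is tied to discovery, so the period began on 3 April 2022 rather than on 8 September 2018 when the act occurred.
Adding the 30 months base period to 3 April 2022 gives a deadline of 3 October 2024, before any tolling.
Because the written tolling agreement ran from 24 February 2024 to 26 July 2024, the deadline is extended by 153 days to 5 March 2025.
Nothing else in the chronology tolls or restarts the period.

5 March 2025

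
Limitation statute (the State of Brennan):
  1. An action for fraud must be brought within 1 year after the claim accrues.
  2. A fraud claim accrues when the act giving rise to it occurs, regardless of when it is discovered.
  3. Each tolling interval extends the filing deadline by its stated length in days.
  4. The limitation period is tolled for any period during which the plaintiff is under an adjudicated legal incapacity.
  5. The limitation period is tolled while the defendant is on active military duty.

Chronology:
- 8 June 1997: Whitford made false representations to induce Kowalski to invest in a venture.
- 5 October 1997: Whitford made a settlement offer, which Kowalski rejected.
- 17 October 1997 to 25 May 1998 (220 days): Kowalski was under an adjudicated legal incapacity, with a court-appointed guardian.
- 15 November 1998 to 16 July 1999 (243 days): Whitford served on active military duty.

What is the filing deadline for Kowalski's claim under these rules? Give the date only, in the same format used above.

14 September 1999

The claim accrued on 8 June 1997, when the wrongful act occurred.
The untolled deadline — 1 year after 8 June 1997 — is 8 June 1998.
Because the plaintiff's legal incapacity ran from 17 October 1997 to 25 May 1998, the deadline is extended by 220 days to 14 January 1999.
The defendant's active military service from 15 November 1998 to 16 July 1999 tolled the period for 243 days, extending the deadline to 14 September 1999.
None of the other events listed affects the running of the period under the stated rules.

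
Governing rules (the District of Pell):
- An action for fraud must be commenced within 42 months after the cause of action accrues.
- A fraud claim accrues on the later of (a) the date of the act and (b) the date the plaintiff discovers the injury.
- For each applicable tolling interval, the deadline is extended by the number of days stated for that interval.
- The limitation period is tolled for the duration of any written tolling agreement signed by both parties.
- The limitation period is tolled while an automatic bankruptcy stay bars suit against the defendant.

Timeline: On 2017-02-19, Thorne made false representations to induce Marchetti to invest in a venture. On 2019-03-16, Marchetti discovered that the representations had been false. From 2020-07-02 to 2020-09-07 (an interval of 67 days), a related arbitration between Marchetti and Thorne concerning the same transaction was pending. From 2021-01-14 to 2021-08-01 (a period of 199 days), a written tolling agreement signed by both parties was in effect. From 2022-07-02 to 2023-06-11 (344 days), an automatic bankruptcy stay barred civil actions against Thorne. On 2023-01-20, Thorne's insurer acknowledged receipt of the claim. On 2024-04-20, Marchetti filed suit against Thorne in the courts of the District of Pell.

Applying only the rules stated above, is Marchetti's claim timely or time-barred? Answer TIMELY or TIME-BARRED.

Taking the later of the act (2017-02-19) and discovery (2019-03-16), the claim accrued on 2019-03-16.
The untolled deadline — 42 months after 2019-03-16 — is 2022-09-16.
Because the written tolling agreement ran from 2021-01-14 to 2021-08-01, the deadline is extended by 199 days to 2023-04-03.
Because the automatic bankruptcy stay ran from 2022-07-02 to 2023-06-11, the deadline is extended by 344 days to 2024-03-12.
Although a pending arbitration ran from 2020-07-02 to 2020-09-07, the stated rules do not make that a tolling event, so it is disregarded.
None of the other events listed affects the running of the period under the stated rules.
Marchetti filed on 2024-04-20, after the 2024-03-12 deadline, so the action is time-barred.

TIME-BARRED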